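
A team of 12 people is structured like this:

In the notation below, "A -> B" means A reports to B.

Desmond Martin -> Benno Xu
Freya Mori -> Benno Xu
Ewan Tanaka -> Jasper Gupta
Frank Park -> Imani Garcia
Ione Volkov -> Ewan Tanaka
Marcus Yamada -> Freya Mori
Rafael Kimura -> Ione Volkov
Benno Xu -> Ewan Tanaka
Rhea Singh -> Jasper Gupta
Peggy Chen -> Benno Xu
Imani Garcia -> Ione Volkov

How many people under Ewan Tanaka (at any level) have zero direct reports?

5

The people in Ewan Tanaka's organization with no one reporting to them are Peggy Chen, Desmond Martin, Marcus Yamada, Rafael Kimura, Frank Park. That is 5.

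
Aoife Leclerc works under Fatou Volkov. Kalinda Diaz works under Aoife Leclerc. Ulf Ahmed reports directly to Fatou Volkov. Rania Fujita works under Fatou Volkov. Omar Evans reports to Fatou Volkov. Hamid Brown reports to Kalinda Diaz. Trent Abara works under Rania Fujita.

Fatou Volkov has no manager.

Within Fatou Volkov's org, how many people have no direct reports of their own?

4

The people in Fatou Volkov's organization with no one reporting to them are Omar Evans, Trent Abara, Ulf Ahmed, Hamid Brown. That is 4.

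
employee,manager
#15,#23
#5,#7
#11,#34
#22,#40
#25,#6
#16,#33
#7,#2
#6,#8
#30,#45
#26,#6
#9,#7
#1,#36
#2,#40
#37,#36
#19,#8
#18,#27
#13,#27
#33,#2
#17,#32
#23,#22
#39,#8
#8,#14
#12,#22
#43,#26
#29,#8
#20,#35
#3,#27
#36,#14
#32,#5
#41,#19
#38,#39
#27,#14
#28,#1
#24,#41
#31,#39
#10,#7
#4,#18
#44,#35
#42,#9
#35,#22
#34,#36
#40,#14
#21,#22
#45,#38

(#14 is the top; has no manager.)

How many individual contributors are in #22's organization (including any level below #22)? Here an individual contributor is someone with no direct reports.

The people in #22's organization with no one reporting to them are #12, #21, #15, #20, #44. That is 5.

5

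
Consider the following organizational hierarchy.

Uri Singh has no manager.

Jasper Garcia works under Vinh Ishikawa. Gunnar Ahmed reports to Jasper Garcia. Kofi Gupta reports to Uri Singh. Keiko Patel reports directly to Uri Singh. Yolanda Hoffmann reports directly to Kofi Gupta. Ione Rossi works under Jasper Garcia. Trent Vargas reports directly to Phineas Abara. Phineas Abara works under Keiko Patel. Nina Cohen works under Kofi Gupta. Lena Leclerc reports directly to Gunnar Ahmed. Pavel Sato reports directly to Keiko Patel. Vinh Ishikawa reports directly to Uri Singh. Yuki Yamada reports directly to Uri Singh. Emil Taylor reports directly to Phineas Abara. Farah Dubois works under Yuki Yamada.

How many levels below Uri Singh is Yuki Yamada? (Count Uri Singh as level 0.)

1

Chain from Yuki Yamada up to Uri Singh: Yuki Yamada → Uri Singh. That is 1 step up, so Yuki Yamada is 1 level below Uri Singh.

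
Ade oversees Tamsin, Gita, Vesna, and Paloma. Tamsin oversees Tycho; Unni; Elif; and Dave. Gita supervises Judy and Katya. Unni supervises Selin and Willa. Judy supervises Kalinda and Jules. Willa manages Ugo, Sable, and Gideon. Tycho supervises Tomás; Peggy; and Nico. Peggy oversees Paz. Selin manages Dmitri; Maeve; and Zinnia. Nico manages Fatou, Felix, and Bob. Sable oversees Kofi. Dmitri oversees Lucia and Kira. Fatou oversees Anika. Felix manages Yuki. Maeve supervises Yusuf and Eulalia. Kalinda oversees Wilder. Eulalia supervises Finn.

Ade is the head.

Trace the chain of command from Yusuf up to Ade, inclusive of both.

Yusuf -> Maeve -> Selin -> Unni -> Tamsin -> Ade

Yusuf reports to Maeve. Maeve reports to Selin. Selin reports to Unni. Unni reports to Tamsin. Tamsin reports to Ade. Ade is at the top.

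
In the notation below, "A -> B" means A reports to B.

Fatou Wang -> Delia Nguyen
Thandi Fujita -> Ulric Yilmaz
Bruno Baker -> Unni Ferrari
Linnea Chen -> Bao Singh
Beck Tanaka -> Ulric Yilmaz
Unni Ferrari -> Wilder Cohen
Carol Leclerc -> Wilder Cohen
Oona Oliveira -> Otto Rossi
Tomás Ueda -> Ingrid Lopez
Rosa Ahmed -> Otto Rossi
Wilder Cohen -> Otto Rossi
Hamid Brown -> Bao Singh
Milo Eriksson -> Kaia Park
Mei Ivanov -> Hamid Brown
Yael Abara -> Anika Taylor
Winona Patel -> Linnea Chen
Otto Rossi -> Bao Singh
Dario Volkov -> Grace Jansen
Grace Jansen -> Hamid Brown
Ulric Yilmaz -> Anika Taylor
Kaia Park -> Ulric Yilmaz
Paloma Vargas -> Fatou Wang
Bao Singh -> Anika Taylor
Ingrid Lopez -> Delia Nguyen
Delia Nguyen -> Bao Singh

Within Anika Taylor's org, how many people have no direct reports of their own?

The people in Anika Taylor's organization with no one reporting to them are Yael Abara, Thandi Fujita, Milo Eriksson, Beck Tanaka, Mei Ivanov, Dario Volkov, Paloma Vargas, Tomás Ueda, Winona Patel, Oona Oliveira, Rosa Ahmed, Carol Leclerc, Bruno Baker. That is 13.

13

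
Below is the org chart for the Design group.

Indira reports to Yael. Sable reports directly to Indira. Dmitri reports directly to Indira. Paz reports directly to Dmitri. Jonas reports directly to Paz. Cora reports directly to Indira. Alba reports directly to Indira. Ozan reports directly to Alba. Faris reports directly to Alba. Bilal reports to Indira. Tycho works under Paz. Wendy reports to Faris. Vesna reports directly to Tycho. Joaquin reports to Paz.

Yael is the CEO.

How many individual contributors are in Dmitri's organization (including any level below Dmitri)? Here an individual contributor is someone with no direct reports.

The people in Dmitri's organization with no one reporting to them are Joaquin, Vesna, Jonas. That is 3.

3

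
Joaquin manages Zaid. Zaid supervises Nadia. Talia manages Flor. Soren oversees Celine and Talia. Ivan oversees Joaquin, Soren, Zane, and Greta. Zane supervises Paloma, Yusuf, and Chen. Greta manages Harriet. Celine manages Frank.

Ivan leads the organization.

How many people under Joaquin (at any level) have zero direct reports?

The only person in Joaquin's organization with no one reporting to them is Nadia. That is 1.

1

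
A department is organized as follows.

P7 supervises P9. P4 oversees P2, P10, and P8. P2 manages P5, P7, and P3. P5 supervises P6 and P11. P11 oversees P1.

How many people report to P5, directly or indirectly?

P5 directly manages P11, P6. Under P11: P1 (1). P6 has no reports. So P5's organization is 2 direct reports plus everyone under them: 2 + 1 = 3.

3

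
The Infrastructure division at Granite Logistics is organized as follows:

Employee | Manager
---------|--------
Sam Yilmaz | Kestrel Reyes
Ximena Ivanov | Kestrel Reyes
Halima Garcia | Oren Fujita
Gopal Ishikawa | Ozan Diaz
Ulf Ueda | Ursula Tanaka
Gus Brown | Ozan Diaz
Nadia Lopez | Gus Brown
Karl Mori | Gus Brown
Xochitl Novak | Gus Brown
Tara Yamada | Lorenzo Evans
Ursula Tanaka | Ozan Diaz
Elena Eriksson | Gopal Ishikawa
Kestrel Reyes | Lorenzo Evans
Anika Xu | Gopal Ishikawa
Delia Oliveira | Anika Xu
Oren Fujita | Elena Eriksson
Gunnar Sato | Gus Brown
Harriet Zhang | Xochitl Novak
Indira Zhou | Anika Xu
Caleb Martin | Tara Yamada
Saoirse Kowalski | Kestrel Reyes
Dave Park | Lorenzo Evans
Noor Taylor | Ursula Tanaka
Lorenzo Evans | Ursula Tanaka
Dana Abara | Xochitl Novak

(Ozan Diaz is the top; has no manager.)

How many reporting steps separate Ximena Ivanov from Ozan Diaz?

Chain from Ximena Ivanov up to Ozan Diaz: Ximena Ivanov → Kestrel Reyes → Lorenzo Evans → Ursula Tanaka → Ozan Diaz. That is 4 steps up, so Ximena Ivanov is 4 levels below Ozan Diaz.

4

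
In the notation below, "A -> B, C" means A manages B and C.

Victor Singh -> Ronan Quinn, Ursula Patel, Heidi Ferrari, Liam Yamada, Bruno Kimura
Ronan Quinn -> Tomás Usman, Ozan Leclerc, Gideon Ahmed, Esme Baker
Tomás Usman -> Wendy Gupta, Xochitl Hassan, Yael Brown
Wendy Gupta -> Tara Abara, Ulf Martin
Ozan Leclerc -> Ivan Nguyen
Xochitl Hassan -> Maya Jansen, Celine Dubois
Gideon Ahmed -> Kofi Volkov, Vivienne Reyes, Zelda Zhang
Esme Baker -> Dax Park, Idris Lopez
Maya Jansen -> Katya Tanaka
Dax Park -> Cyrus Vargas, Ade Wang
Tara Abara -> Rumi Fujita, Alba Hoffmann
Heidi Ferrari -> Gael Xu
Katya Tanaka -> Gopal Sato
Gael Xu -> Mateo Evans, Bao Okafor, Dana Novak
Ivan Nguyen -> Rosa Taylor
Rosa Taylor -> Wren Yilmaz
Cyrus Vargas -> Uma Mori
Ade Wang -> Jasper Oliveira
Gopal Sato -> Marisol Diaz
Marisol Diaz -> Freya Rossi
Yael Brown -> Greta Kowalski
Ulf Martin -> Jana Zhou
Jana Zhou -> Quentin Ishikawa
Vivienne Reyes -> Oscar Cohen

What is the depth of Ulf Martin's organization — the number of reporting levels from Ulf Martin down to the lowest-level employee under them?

The longest chain under Ulf Martin runs Ulf Martin → Jana Zhou → Quentin Ishikawa, which is 2 levels below Ulf Martin.

2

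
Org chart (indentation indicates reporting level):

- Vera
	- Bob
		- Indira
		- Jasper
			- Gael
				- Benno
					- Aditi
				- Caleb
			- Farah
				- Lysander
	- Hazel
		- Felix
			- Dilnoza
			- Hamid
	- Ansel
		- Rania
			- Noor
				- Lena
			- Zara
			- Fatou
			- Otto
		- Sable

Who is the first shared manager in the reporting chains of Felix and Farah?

Vera

Felix's chain of managers is Hazel, Vera. Farah's chain of managers is Jasper, Bob, Vera. The first manager that appears in both chains is Vera.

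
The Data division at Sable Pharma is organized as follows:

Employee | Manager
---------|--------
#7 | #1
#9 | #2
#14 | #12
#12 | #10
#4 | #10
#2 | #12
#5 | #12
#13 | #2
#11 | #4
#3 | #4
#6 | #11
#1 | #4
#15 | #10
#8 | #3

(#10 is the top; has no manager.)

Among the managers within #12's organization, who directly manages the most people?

#12

Direct-report counts within #12's organization: #12 has 3; #2 has 2. The largest is 3, held by #12.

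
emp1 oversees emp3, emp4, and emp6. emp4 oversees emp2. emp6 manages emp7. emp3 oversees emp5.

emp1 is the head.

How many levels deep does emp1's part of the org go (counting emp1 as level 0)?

2

The longest chain under emp1 runs emp1 → emp6 → emp7, which is 2 levels below emp1.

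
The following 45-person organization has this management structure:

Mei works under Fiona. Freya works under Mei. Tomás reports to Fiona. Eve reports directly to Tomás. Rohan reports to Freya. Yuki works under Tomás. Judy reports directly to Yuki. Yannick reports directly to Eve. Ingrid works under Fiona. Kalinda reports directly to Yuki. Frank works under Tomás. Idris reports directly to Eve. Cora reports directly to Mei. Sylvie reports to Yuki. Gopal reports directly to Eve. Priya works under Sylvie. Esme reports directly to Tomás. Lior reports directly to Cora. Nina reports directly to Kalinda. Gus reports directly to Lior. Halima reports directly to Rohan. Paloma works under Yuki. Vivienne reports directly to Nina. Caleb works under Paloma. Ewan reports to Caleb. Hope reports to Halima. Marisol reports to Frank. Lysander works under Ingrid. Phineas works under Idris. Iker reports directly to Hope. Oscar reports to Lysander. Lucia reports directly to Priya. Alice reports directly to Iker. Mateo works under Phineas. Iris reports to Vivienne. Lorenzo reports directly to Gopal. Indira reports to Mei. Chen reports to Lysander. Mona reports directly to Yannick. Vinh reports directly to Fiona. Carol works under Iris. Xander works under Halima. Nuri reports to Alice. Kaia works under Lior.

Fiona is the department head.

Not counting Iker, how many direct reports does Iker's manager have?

Iker reports to Hope, and Hope has no other direct reports. Iker has 0 peers.

0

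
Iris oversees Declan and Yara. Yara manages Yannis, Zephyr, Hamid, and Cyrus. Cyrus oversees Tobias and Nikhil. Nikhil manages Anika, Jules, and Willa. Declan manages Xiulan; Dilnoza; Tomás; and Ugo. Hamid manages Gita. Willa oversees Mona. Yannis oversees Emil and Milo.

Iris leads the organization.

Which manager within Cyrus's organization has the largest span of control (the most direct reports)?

Nikhil

Direct-report counts within Cyrus's organization: Cyrus has 2; Nikhil has 3; Willa has 1. The largest is 3, held by Nikhil.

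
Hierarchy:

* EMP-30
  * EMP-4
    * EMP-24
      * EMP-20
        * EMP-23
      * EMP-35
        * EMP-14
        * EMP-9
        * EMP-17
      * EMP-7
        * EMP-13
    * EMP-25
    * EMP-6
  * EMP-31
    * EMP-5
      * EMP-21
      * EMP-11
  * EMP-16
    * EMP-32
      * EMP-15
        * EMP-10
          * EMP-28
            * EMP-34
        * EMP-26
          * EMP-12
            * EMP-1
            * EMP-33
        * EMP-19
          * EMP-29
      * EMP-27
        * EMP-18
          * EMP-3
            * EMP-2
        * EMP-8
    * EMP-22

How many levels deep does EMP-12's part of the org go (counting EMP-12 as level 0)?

1

The longest chain under EMP-12 runs EMP-12 → EMP-33, which is 1 level below EMP-12.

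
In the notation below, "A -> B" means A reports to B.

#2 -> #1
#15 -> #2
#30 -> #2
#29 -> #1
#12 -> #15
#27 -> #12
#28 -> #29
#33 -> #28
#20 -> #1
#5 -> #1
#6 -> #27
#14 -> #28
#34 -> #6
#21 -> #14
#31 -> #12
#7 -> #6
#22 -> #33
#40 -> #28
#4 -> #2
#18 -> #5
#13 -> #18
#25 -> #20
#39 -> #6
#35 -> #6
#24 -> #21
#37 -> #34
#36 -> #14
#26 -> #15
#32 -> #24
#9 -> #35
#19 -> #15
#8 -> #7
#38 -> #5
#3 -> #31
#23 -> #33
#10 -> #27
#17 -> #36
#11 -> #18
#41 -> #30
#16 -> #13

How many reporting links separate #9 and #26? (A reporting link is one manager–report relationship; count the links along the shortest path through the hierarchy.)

#9 is 5 levels below #15, and #26 is 1 level below #15 (their lowest common manager). The shortest path runs up from #9 to #15 and back down to #26: 5 + 1 = 6 links.

6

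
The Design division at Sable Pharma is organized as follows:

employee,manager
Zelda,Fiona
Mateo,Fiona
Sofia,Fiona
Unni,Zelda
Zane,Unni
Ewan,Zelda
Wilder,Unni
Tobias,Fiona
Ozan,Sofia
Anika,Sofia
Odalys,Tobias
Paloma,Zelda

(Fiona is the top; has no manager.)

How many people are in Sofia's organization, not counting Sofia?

Sofia directly manages Ozan, Anika. Ozan has no reports. Anika has no reports. So Sofia's organization is 2 direct reports plus everyone under them: 1 + 1 = 2.

2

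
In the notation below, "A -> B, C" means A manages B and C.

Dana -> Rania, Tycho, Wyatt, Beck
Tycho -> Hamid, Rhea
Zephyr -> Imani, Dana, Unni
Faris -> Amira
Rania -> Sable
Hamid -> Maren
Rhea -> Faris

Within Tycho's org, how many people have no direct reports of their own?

2

The people in Tycho's organization with no one reporting to them are Amira, Maren. That is 2.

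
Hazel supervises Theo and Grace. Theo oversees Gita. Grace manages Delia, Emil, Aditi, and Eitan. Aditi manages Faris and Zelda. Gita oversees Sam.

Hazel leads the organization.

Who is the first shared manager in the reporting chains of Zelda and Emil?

Grace

Zelda's chain of managers is Aditi, Grace, Hazel. Emil's chain of managers is Grace, Hazel. The first manager that appears in both chains is Grace.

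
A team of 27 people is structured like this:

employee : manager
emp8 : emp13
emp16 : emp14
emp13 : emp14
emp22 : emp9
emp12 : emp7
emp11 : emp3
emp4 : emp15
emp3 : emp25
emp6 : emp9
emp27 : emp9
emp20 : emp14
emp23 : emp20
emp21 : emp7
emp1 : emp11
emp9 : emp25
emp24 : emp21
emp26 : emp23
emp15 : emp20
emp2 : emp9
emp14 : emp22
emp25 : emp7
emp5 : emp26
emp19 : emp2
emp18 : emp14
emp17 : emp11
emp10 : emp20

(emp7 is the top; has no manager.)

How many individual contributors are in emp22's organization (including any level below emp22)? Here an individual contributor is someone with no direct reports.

The people in emp22's organization with no one reporting to them are emp16, emp8, emp18, emp10, emp4, emp5. That is 6.

6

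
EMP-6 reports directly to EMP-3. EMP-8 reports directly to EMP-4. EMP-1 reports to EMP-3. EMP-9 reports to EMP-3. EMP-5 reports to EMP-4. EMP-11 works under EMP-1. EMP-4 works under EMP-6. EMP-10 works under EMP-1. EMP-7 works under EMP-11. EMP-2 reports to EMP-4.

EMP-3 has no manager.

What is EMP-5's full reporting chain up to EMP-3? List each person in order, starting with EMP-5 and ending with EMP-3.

EMP-5 reports to EMP-4. EMP-4 reports to EMP-6. EMP-6 reports to EMP-3. EMP-3 is at the top.

EMP-5 -> EMP-4 -> EMP-6 -> EMP-3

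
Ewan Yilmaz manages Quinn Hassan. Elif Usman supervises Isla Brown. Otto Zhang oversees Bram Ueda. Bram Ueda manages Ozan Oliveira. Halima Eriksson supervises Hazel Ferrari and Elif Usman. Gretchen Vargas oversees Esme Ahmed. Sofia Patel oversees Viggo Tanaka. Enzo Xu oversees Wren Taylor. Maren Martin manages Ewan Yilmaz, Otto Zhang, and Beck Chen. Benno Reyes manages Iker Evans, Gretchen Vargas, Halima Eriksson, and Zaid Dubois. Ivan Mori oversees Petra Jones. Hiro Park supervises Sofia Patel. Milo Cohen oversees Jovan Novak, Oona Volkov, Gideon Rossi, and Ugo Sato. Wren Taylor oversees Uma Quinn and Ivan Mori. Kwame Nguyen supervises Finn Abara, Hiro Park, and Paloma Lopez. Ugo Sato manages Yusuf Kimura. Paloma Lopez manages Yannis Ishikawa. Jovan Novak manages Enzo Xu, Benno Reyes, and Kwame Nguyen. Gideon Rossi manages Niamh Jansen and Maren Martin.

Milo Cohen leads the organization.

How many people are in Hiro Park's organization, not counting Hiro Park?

Hiro Park directly manages Sofia Patel. Under Sofia Patel: Viggo Tanaka (1). That's 2 in total.

2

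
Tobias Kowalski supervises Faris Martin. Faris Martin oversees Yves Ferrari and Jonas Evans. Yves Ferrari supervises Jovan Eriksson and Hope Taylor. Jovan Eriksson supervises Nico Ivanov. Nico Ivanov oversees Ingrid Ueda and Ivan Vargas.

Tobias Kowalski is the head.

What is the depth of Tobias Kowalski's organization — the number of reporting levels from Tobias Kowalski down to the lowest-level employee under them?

5

The longest chain under Tobias Kowalski runs Tobias Kowalski → Faris Martin → Yves Ferrari → Jovan Eriksson → Nico Ivanov → Ivan Vargas, which is 5 levels below Tobias Kowalski.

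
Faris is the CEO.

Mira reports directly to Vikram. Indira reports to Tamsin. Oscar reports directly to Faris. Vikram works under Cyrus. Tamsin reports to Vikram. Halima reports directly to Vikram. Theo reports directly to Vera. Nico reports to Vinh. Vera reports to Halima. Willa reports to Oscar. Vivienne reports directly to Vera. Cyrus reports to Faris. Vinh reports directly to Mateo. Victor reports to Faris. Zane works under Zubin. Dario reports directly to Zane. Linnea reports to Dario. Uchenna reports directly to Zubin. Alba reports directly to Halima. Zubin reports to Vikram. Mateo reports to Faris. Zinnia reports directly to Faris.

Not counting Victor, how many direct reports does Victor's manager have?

Victor reports to Faris. Faris's other direct reports are Mateo, Cyrus, Oscar, Zinnia — 4 peers.

4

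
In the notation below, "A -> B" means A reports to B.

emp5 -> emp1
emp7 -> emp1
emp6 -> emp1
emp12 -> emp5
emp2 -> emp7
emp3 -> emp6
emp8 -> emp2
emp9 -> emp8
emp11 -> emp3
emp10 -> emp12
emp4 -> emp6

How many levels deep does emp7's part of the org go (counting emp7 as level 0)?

The longest chain under emp7 runs emp7 → emp2 → emp8 → emp9, which is 3 levels below emp7.

3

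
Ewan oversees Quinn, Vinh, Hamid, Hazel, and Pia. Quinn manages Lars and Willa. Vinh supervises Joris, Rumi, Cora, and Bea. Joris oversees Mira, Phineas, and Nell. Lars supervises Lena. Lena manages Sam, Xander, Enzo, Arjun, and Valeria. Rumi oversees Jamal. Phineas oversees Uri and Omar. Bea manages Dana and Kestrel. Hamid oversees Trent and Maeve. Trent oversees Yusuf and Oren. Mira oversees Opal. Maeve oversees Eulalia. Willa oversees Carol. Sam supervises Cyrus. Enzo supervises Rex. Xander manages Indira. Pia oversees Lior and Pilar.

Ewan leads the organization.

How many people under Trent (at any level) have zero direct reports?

2

The people in Trent's organization with no one reporting to them are Oren, Yusuf. That is 2.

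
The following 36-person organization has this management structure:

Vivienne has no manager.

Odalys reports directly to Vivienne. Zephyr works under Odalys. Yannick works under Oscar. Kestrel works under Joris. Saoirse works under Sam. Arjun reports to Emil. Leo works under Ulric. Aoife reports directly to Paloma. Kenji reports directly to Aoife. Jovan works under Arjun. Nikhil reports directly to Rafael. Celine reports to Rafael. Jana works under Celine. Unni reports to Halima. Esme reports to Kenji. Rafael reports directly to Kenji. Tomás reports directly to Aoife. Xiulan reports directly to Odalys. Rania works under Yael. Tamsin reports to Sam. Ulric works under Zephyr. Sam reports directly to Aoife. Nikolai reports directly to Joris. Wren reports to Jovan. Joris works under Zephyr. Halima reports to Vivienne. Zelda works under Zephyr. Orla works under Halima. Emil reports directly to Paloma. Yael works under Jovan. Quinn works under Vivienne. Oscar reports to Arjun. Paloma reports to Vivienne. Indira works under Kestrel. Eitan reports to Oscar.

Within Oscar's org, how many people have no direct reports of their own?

2

The people in Oscar's organization with no one reporting to them are Eitan, Yannick. That is 2.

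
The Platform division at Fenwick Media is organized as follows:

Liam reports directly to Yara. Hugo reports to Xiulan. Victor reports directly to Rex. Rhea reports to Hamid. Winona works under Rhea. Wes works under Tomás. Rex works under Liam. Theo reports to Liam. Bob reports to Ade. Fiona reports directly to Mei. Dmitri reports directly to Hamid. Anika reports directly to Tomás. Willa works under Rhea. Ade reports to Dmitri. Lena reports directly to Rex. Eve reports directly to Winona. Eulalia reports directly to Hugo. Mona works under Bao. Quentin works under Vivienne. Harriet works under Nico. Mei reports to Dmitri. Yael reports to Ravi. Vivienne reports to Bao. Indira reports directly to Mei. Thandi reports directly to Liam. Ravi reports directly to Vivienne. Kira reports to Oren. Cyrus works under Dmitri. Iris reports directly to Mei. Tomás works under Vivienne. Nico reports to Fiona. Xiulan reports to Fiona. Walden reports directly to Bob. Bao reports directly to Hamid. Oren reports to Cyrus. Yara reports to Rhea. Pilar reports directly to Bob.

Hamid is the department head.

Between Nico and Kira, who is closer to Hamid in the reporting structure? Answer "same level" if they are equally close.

Both Nico and Kira are 4 levels below Hamid.

same level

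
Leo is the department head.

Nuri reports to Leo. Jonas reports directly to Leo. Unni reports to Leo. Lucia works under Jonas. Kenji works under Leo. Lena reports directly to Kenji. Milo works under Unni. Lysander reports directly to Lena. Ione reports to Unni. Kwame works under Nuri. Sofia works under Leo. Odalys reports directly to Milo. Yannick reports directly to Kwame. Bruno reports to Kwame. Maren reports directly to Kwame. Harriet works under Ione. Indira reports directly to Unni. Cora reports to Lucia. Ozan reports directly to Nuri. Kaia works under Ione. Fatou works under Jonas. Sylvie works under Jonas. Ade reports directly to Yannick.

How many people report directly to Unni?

Unni directly manages Milo, Ione, Indira. That is 3 direct reports.

3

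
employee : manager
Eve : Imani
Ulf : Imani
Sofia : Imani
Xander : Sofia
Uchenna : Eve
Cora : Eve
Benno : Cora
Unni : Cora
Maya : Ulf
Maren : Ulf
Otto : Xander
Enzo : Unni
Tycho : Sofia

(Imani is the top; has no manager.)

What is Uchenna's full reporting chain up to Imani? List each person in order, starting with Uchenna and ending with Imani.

Uchenna -> Eve -> Imani

Uchenna reports to Eve. Eve reports to Imani. Imani is at the top.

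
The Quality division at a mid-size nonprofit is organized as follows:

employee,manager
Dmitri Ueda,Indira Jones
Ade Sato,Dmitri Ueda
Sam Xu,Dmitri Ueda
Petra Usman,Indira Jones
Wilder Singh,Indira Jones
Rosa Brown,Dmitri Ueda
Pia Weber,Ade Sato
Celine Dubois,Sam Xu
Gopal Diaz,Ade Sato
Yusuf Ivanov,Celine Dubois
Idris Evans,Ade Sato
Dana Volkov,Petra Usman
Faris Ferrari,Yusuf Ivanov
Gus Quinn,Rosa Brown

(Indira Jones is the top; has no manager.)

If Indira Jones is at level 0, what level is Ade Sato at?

Chain from Ade Sato up to Indira Jones: Ade Sato → Dmitri Ueda → Indira Jones. That is 2 steps up, so Ade Sato is 2 levels below Indira Jones.

2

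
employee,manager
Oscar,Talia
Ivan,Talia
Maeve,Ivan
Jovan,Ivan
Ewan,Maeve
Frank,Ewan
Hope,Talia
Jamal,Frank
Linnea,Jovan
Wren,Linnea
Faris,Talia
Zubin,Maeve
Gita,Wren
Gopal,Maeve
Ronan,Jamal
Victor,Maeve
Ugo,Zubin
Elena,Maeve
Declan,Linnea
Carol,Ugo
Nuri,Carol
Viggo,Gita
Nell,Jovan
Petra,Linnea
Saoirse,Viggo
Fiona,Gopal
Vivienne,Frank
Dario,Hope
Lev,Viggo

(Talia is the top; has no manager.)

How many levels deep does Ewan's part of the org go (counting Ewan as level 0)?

The longest chain under Ewan runs Ewan → Frank → Jamal → Ronan, which is 3 levels below Ewan.

3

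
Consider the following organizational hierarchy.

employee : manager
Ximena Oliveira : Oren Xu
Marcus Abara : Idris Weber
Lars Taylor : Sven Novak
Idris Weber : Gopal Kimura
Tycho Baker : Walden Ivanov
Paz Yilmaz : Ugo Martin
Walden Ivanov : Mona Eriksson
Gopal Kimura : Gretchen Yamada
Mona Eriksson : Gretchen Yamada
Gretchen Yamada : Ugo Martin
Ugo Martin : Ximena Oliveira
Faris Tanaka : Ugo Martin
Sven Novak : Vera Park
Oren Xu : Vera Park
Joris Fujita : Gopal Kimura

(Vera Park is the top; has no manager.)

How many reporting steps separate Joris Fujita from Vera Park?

6

Chain from Joris Fujita up to Vera Park: Joris Fujita → Gopal Kimura → Gretchen Yamada → Ugo Martin → Ximena Oliveira → Oren Xu → Vera Park. That is 6 steps up, so Joris Fujita is 6 levels below Vera Park.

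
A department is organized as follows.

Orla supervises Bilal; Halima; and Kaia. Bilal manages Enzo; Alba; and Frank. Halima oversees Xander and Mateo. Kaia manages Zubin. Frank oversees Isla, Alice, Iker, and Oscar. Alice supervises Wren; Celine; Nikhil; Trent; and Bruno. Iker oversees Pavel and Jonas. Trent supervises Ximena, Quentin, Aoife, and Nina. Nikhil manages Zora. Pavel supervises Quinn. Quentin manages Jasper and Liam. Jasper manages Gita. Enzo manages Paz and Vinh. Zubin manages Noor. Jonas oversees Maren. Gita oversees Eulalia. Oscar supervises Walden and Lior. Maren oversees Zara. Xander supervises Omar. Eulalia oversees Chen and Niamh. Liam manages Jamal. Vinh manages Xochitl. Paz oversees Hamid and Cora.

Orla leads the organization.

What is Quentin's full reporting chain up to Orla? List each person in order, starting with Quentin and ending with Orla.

Quentin reports to Trent. Trent reports to Alice. Alice reports to Frank. Frank reports to Bilal. Bilal reports to Orla. Orla is at the top.

Quentin -> Trent -> Alice -> Frank -> Bilal -> Orla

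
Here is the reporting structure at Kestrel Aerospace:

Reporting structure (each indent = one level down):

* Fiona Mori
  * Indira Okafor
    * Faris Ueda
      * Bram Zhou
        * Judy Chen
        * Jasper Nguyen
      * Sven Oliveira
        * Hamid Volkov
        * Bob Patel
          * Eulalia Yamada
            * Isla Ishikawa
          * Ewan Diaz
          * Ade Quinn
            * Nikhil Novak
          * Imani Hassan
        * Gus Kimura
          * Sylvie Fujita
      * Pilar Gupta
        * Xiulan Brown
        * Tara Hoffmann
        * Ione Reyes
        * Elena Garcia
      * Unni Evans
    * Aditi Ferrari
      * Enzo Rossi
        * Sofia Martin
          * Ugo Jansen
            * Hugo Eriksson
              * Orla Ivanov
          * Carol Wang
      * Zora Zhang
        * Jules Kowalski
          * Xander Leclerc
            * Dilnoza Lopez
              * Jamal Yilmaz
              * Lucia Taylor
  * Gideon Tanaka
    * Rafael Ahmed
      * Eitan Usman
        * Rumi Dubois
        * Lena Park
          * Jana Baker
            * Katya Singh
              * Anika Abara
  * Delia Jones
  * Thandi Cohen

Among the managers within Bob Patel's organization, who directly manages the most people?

Direct-report counts within Bob Patel's organization: Bob Patel has 4; Ade Quinn has 1; Eulalia Yamada has 1. The largest is 4, held by Bob Patel.

Bob Patel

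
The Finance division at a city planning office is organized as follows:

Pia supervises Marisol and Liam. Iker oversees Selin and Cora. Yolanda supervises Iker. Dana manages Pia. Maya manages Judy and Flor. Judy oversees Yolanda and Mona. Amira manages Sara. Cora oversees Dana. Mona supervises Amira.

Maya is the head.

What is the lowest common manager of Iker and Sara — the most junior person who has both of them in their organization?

Judy

Iker's chain of managers is Yolanda, Judy, Maya. Sara's chain of managers is Amira, Mona, Judy, Maya. The first manager that appears in both chains is Judy.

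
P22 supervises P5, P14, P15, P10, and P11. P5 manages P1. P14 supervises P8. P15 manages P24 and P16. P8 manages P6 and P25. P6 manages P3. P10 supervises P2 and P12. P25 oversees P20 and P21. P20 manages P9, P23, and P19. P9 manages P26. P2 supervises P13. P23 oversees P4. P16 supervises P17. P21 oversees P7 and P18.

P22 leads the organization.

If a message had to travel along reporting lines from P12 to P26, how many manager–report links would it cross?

8

P12 is 2 levels below P22, and P26 is 6 levels below P22 (their lowest common manager). The shortest path runs up from P12 to P22 and back down to P26: 2 + 6 = 8 links.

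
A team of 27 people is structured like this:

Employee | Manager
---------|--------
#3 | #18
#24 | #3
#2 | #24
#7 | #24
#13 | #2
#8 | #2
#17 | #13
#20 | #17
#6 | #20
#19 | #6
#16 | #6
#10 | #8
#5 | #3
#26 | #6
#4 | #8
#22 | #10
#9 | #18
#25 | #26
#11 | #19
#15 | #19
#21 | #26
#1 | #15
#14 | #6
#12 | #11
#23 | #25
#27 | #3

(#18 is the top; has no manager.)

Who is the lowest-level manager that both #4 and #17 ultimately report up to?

#2

#4's chain of managers is #8, #2, #24, #3, #18. #17's chain of managers is #13, #2, #24, #3, #18. The first manager that appears in both chains is #2.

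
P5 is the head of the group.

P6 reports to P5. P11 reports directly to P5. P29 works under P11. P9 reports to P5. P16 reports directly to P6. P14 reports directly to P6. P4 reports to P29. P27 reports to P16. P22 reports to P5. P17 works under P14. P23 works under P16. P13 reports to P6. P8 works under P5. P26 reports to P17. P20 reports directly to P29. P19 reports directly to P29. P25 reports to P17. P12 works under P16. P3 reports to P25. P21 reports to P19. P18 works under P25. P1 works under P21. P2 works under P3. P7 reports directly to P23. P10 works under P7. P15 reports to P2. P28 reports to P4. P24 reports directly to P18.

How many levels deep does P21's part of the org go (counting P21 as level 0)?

The longest chain under P21 runs P21 → P1, which is 1 level below P21.

1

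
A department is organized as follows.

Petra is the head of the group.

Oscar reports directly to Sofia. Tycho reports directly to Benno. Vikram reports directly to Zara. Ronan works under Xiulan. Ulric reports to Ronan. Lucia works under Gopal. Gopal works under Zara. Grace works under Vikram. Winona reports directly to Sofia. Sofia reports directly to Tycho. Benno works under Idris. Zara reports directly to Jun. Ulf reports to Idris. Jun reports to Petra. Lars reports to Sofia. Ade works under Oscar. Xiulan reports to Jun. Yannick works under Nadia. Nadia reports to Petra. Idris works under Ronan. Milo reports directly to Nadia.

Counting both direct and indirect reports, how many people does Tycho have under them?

5

Tycho directly manages Sofia. Under Sofia: Lars, Winona, Oscar, Ade (4). That's 5 in total.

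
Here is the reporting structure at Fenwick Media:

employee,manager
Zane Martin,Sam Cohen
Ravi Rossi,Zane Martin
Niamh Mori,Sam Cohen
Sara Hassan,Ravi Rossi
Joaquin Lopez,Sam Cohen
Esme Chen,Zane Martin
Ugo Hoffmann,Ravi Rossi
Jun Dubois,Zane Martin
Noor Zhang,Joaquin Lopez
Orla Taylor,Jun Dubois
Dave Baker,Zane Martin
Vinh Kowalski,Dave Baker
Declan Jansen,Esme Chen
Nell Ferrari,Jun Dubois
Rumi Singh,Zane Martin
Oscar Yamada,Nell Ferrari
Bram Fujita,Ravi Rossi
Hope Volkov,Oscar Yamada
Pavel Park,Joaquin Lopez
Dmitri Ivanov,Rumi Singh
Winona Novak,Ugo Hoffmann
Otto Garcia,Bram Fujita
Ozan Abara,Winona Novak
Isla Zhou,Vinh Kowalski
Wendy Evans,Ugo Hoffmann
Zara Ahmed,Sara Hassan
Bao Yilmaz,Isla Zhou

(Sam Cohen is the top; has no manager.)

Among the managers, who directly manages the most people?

Direct-report counts: Sam Cohen has 3; Joaquin Lopez has 2; Zane Martin has 5; Rumi Singh has 1; Dave Baker has 1; Vinh Kowalski has 1; Isla Zhou has 1; Jun Dubois has 2; Nell Ferrari has 1; Oscar Yamada has 1; Esme Chen has 1; Ravi Rossi has 3; Bram Fujita has 1; Ugo Hoffmann has 2; Winona Novak has 1; Sara Hassan has 1. The largest is 5, held by Zane Martin.

Zane Martin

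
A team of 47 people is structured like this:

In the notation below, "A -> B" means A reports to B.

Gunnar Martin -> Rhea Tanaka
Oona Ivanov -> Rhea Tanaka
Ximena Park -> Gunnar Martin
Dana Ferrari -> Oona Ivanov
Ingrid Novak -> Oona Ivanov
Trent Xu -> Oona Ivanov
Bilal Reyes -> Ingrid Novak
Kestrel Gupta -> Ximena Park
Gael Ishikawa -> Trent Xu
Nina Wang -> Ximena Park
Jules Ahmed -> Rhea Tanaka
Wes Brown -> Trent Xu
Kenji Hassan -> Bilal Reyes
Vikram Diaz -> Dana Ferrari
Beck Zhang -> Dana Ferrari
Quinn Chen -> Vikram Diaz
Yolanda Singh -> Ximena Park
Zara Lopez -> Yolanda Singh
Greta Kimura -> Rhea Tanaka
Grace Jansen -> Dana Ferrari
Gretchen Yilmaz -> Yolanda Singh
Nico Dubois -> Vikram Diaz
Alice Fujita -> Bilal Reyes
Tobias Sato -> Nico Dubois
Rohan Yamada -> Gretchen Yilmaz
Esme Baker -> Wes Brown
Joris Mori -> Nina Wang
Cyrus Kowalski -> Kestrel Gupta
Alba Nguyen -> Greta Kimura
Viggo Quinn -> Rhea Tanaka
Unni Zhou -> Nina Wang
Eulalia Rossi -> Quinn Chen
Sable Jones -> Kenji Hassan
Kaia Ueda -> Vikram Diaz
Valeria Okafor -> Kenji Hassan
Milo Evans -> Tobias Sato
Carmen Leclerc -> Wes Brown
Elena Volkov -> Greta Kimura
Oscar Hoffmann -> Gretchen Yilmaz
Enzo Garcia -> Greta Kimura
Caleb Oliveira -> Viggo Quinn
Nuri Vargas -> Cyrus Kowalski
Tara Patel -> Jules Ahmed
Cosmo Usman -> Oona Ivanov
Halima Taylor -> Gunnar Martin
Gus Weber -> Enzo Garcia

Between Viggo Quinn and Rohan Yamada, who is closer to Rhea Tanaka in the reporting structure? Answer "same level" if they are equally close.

Viggo Quinn

Viggo Quinn is 1 level below Rhea Tanaka; Rohan Yamada is 5. Viggo Quinn is higher.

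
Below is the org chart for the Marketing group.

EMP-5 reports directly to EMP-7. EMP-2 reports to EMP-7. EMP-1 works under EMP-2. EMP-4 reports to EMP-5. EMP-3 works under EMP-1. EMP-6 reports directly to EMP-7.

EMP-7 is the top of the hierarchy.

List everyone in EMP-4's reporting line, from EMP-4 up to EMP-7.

EMP-4 -> EMP-5 -> EMP-7

EMP-4 reports to EMP-5. EMP-5 reports to EMP-7. EMP-7 is at the top.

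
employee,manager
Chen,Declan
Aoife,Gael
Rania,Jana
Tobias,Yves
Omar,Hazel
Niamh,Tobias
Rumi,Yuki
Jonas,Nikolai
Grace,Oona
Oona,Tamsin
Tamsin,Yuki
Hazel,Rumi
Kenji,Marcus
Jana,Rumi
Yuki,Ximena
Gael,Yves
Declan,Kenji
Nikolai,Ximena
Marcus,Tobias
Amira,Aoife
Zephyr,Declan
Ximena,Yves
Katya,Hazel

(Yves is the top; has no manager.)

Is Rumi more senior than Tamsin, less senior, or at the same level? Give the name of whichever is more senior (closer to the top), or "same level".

same level

Both Rumi and Tamsin are 3 levels below Yves.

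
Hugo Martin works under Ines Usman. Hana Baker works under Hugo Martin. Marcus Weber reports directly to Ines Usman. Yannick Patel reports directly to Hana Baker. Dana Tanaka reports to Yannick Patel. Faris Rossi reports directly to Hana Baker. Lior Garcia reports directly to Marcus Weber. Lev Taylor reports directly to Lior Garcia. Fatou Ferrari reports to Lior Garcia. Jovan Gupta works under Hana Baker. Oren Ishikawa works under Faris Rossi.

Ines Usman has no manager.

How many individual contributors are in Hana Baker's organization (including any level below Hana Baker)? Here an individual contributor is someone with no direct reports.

3

The people in Hana Baker's organization with no one reporting to them are Jovan Gupta, Oren Ishikawa, Dana Tanaka. That is 3.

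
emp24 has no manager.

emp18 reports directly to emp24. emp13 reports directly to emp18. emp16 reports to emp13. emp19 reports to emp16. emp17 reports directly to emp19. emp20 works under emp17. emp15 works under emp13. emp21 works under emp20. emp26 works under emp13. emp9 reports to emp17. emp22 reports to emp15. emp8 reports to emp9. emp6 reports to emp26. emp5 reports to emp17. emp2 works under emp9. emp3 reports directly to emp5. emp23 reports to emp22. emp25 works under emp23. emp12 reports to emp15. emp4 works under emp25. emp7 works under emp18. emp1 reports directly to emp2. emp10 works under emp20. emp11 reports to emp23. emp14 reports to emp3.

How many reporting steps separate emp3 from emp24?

7

Chain from emp3 up to emp24: emp3 → emp5 → emp17 → emp19 → emp16 → emp13 → emp18 → emp24. That is 7 steps up, so emp3 is 7 levels below emp24.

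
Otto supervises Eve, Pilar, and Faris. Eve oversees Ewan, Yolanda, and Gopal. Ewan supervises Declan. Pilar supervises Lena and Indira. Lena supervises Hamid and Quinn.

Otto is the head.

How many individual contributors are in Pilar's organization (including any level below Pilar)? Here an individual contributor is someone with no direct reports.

3

The people in Pilar's organization with no one reporting to them are Indira, Quinn, Hamid. That is 3.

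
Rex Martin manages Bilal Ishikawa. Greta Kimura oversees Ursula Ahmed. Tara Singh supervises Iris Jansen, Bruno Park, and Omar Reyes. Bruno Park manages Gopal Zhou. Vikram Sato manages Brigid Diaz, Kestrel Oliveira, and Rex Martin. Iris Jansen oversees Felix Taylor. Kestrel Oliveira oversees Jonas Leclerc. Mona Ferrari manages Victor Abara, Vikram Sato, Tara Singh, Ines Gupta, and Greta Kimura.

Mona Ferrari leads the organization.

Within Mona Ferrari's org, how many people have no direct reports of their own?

The people in Mona Ferrari's organization with no one reporting to them are Ursula Ahmed, Ines Gupta, Omar Reyes, Gopal Zhou, Felix Taylor, Bilal Ishikawa, Jonas Leclerc, Brigid Diaz, Victor Abara. That is 9.

9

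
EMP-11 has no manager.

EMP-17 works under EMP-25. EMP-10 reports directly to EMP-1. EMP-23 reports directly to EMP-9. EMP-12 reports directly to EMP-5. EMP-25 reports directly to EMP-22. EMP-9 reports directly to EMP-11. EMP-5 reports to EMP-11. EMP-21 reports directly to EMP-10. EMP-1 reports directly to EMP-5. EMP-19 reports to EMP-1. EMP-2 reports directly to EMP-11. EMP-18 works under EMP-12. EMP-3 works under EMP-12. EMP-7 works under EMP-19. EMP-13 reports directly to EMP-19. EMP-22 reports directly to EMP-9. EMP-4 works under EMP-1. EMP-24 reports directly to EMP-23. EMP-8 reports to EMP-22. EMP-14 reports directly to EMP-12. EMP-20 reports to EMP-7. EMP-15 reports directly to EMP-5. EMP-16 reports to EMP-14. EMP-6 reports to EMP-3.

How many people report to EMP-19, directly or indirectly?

3

EMP-19 directly manages EMP-7, EMP-13. Under EMP-7: EMP-20 (1). EMP-13 has no reports. So EMP-19's organization is 2 direct reports plus everyone under them: 2 + 1 = 3.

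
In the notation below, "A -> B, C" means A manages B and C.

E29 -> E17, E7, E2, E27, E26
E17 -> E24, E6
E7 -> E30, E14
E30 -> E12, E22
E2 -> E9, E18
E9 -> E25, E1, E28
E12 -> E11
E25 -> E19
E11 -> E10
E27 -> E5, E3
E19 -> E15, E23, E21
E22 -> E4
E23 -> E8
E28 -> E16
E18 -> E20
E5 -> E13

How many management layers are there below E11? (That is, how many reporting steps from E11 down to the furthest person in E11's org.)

1

The longest chain under E11 runs E11 → E10, which is 1 level below E11.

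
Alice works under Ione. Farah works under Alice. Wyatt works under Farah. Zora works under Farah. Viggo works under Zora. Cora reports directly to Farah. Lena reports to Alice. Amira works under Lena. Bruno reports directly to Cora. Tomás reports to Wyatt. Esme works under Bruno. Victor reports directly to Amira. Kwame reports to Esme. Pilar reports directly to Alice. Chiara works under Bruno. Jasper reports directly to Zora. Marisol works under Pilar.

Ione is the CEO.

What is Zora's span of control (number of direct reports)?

Zora directly manages Viggo, Jasper. That is 2 direct reports.

2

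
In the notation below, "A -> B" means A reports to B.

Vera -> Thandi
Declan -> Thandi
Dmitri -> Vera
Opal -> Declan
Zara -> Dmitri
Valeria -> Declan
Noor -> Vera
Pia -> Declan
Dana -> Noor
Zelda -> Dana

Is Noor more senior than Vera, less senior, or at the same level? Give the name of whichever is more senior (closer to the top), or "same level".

Noor is 2 levels below Thandi; Vera is 1. Vera is higher.

Vera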